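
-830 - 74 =-904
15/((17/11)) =165/17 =9.71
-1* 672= -672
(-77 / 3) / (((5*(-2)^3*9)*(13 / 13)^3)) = 77 / 1080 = 0.07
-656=-656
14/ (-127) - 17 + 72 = 6971/ 127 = 54.89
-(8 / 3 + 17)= -59 / 3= -19.67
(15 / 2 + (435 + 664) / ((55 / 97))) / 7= 214031 / 770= 277.96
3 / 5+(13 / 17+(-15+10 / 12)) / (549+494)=312323 / 531930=0.59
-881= -881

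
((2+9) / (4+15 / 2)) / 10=11 / 115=0.10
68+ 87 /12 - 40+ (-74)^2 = 5511.25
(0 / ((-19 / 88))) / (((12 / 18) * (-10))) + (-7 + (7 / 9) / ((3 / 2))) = -175 / 27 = -6.48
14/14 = 1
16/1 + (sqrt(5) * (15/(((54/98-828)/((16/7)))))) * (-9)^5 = 16 + 2204496 * sqrt(5)/901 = 5487.04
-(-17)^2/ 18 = -289/ 18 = -16.06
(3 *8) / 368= 0.07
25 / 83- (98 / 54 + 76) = -173708 / 2241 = -77.51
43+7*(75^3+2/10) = 14765847/5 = 2953169.40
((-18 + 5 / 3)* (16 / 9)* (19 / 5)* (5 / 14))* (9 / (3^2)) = -1064 / 27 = -39.41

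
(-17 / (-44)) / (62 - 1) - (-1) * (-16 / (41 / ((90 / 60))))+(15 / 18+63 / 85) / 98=-193519393 / 343749945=-0.56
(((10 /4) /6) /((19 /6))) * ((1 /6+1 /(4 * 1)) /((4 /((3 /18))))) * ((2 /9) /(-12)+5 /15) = 425 /590976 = 0.00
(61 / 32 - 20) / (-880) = 579 / 28160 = 0.02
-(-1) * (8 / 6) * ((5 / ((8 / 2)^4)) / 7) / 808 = 5 / 1085952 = 0.00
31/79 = 0.39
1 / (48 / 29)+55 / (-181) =2609 / 8688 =0.30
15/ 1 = 15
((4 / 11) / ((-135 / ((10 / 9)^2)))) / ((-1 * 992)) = 5 / 1491534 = 0.00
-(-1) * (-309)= -309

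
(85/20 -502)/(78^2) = -1991/24336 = -0.08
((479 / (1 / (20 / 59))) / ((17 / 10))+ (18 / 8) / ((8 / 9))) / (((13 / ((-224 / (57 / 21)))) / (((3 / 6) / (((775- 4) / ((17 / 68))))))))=-154195307 / 1528066488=-0.10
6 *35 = 210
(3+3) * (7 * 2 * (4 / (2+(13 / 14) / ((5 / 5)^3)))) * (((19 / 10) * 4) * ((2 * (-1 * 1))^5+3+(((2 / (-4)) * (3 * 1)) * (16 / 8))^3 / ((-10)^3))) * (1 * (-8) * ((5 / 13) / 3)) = 1726327232 / 66625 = 25911.10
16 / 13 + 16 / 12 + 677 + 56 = 28687 / 39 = 735.56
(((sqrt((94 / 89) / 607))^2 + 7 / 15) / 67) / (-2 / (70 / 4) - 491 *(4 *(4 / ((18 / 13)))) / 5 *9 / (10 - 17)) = 0.00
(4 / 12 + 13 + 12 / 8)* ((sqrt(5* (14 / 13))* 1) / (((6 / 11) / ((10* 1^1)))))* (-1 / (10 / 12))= -979* sqrt(910) / 39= -757.25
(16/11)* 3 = 48/11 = 4.36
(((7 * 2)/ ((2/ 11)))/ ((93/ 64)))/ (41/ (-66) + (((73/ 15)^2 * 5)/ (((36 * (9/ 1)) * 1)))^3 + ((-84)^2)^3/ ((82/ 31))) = 2296141025536512000/ 5754854733773268804272990509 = 0.00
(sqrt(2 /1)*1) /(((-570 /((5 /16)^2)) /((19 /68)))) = -5*sqrt(2) /104448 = -0.00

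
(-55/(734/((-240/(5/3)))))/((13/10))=39600/4771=8.30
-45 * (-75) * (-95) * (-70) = 22443750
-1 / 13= -0.08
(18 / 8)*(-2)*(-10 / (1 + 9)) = 9 / 2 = 4.50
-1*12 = -12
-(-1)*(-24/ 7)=-24/ 7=-3.43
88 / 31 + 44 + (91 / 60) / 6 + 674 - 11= 7924621 / 11160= 710.09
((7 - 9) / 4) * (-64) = 32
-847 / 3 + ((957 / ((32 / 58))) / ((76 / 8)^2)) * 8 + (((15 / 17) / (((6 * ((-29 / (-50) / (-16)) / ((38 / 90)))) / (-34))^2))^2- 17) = 222758922584052219820 / 15076889112609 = 14774859.78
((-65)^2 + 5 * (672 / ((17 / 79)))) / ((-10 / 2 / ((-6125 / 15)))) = 82629925 / 51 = 1620194.61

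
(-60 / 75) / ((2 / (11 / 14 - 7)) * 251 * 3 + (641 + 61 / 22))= -2552 / 1280555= -0.00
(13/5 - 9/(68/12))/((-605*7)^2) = 86/1524494125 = 0.00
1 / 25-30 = -749 / 25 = -29.96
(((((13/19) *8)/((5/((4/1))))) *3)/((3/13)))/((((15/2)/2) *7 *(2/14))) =15.18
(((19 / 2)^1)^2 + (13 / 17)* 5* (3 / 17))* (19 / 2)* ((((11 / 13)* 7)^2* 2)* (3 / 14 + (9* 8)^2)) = 9443751341871 / 30056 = 314205195.03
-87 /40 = -2.18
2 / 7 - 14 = -96 / 7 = -13.71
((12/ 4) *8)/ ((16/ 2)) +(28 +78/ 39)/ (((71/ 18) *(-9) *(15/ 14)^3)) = 36949/ 15975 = 2.31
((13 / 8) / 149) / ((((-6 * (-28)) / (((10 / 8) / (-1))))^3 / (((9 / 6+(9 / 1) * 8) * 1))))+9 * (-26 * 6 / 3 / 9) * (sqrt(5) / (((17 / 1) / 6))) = -312 * sqrt(5) / 17 - 1625 / 4921491456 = -41.04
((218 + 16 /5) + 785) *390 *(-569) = -223285842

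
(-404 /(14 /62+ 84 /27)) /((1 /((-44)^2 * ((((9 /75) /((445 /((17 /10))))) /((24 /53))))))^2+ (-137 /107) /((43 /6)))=-6163936048816033356 /4158028045061513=-1482.42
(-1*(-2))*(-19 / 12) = -19 / 6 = -3.17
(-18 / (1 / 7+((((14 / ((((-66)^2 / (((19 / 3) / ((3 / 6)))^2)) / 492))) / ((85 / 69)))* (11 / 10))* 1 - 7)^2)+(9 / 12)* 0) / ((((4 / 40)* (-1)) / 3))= 1672938815625 / 149324551614988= 0.01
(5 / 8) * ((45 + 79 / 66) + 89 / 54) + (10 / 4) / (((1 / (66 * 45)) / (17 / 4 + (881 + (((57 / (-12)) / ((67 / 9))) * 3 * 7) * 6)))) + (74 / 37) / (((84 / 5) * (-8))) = 13318805268035 / 2228688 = 5976074.38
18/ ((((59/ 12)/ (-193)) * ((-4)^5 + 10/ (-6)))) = 125064/ 181543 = 0.69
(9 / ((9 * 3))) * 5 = 5 / 3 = 1.67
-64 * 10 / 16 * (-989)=39560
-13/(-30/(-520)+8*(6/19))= -12844/2553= -5.03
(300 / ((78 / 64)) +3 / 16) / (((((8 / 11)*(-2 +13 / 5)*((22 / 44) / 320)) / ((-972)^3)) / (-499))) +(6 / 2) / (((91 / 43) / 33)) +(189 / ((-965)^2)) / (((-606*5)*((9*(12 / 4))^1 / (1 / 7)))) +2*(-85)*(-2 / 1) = 42511528473472676055817164659 / 256766669250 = 165564824272738725.24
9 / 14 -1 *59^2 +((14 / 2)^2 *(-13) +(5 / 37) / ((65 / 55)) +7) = -27678375 / 6734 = -4110.24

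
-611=-611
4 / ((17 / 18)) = 72 / 17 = 4.24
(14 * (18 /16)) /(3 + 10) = 63 /52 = 1.21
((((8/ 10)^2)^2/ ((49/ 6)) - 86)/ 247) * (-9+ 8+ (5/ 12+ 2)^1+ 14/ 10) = -17109391/ 17456250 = -0.98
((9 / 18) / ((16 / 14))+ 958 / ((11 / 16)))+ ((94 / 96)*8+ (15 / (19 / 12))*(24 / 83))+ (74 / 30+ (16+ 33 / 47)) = 92856099791 / 65224720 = 1423.63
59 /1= 59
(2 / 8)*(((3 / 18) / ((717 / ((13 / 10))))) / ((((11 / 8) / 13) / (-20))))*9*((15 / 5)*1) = -0.39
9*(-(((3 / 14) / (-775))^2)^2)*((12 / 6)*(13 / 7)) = -9477 / 48505054521875000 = -0.00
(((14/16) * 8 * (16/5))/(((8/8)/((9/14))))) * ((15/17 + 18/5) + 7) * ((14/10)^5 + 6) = 2498661504/1328125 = 1881.35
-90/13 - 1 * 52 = -58.92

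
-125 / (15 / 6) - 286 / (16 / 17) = -2831 / 8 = -353.88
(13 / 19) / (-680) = -13 / 12920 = -0.00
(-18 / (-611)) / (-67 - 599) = -1 / 22607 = -0.00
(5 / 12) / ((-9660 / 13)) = -13 / 23184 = -0.00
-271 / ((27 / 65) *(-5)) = 3523 / 27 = 130.48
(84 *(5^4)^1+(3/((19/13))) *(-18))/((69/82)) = 27245812/437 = 62347.40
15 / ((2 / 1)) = 15 / 2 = 7.50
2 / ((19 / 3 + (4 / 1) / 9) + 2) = 18 / 79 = 0.23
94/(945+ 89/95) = 95/956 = 0.10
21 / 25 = 0.84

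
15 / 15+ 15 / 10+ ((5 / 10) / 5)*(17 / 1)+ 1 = 26 / 5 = 5.20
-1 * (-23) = 23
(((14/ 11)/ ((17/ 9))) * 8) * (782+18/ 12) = 789768/ 187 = 4223.36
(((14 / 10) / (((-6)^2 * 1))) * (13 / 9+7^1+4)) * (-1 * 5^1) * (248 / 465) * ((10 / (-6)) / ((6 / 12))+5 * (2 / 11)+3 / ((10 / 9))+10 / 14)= -256144 / 200475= -1.28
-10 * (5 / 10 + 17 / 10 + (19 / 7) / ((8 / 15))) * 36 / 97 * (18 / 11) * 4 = -1322568 / 7469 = -177.07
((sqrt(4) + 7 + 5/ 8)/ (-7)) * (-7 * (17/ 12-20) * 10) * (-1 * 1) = 85855/ 48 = 1788.65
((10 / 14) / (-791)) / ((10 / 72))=-36 / 5537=-0.01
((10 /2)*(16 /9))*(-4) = -320 /9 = -35.56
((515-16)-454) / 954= 5 / 106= 0.05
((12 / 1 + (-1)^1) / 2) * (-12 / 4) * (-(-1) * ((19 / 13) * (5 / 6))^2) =-99275 / 4056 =-24.48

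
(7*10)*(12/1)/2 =420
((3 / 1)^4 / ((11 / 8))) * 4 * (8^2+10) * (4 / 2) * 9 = 313867.64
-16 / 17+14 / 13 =30 / 221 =0.14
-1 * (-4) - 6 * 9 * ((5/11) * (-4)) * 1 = 1124/11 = 102.18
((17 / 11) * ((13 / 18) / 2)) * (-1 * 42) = -1547 / 66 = -23.44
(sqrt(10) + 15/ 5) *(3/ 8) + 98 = 3 *sqrt(10)/ 8 + 793/ 8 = 100.31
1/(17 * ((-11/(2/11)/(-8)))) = 16/2057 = 0.01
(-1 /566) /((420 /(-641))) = 641 /237720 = 0.00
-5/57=-0.09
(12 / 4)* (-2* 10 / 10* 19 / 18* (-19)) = 120.33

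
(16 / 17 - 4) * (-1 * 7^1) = 364 / 17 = 21.41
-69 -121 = -190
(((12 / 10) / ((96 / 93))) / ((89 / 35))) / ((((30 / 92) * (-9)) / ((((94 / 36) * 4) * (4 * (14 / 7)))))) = -469154 / 36045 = -13.02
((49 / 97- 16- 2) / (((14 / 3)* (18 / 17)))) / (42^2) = -28849 / 14373072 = -0.00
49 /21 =7 /3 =2.33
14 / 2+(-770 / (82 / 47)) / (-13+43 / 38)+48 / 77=5800017 / 129437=44.81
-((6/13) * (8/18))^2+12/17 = 17164/25857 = 0.66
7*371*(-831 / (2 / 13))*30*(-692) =291214958580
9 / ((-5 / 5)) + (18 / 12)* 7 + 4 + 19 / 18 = 59 / 9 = 6.56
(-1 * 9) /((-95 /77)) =693 /95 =7.29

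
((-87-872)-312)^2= 1615441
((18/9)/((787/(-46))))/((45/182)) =-16744/35415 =-0.47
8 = 8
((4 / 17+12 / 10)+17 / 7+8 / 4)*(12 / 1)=41868 / 595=70.37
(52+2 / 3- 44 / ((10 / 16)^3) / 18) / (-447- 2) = -47986 / 505125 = -0.09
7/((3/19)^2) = 2527/9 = 280.78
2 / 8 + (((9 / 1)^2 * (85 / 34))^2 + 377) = 82767 / 2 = 41383.50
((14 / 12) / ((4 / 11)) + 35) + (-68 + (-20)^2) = 370.21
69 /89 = 0.78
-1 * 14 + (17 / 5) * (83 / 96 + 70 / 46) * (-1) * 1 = -244133 / 11040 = -22.11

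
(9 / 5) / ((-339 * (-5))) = 3 / 2825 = 0.00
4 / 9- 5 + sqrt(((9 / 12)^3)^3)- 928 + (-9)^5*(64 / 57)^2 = -244894577 / 3249 + 81*sqrt(3) / 512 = -75375.10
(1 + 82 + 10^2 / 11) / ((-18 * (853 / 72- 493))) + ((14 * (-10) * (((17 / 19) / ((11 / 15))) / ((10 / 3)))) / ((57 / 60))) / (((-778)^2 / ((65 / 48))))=1750687704121 / 166534635386504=0.01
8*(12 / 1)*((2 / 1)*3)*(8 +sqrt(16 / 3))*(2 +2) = 3072*sqrt(3) +18432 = 23752.86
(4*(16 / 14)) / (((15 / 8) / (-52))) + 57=-7327 / 105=-69.78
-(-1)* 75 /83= 75 /83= 0.90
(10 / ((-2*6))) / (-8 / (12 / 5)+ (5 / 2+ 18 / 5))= -25 / 83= -0.30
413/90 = 4.59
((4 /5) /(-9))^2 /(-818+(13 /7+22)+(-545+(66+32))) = -7 /1099575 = -0.00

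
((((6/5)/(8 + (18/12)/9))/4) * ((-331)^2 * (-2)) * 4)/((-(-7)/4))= -18398.58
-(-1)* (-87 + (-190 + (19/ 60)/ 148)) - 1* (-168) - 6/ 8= -974561/ 8880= -109.75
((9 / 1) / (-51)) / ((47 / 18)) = -54 / 799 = -0.07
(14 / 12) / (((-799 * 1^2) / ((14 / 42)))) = -7 / 14382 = -0.00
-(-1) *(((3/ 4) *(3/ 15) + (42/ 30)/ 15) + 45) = 13573/ 300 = 45.24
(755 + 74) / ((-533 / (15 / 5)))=-2487 / 533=-4.67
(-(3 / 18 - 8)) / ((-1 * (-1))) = 47 / 6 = 7.83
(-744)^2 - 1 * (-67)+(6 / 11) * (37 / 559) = 3404105069 / 6149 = 553603.04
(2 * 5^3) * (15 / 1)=3750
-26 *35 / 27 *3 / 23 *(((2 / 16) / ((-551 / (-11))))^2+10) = -88408666255 / 2011053024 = -43.96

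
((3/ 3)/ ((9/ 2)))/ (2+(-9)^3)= -2/ 6543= -0.00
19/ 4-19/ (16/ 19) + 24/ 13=-15.97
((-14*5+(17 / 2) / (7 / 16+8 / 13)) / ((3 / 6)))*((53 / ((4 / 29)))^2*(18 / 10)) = -48057672567 / 1460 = -32916214.09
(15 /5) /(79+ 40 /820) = 123 /3241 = 0.04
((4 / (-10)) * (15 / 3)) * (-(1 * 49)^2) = 4802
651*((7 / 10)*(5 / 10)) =4557 / 20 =227.85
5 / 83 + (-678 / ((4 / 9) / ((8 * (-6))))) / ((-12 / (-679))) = 4143258.06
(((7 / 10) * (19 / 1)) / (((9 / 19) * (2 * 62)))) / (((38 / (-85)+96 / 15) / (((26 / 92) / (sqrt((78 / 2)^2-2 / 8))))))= 79781 * sqrt(6083) / 22573157904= 0.00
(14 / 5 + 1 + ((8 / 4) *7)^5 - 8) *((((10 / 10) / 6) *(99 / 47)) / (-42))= -4225727 / 940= -4495.45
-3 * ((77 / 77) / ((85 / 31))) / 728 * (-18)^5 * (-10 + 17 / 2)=-32949342 / 7735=-4259.77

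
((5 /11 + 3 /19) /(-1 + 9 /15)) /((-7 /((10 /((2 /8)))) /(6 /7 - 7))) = -550400 /10241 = -53.74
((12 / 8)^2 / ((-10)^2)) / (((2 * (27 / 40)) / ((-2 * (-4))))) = 2 / 15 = 0.13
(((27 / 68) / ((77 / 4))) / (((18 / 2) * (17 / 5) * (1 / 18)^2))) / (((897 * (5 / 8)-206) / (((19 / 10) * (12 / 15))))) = 295488 / 315658805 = 0.00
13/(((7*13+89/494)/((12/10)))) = 38532/225215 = 0.17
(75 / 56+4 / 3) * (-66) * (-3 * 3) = 44451 / 28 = 1587.54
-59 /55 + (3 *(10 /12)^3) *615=1407959 /1320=1066.64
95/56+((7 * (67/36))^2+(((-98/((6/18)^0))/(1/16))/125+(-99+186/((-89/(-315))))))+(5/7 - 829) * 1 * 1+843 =73969100881/100926000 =732.90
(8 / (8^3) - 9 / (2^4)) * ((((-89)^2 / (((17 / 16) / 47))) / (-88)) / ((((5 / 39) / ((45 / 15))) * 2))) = 304903053 / 11968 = 25476.53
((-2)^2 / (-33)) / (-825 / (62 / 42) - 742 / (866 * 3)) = 13423 / 61920859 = 0.00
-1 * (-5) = 5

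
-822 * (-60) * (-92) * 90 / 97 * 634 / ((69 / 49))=-183861014400 / 97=-1895474375.26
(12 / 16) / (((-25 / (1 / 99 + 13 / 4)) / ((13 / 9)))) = -16783 / 118800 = -0.14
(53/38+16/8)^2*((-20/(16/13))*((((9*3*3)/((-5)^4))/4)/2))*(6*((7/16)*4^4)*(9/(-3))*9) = 9935525691/180500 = 55044.46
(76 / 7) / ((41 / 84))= 22.24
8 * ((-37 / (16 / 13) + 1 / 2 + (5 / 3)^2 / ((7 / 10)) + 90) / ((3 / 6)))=64921 / 63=1030.49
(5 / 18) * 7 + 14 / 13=707 / 234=3.02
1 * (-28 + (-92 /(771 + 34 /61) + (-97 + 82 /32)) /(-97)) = -1974051633 /73044880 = -27.03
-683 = -683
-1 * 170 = -170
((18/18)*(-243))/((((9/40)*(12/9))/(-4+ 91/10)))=-4131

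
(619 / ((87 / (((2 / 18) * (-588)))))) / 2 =-60662 / 261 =-232.42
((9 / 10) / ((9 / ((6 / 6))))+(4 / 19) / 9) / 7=211 / 11970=0.02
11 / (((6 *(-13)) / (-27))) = 99 / 26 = 3.81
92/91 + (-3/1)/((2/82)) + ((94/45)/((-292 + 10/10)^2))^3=-614267556373577214490481/5035433531213001837375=-121.99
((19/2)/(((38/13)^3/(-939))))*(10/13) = -793455/2888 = -274.74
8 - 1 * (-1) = 9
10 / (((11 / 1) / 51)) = 510 / 11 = 46.36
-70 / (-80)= 7 / 8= 0.88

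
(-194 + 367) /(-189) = -173 /189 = -0.92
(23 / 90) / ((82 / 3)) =23 / 2460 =0.01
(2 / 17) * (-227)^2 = 6062.24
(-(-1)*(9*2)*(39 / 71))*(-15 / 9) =-1170 / 71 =-16.48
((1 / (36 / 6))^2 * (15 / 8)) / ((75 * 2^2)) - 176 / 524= -253309 / 754560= -0.34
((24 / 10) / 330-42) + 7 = -9623 / 275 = -34.99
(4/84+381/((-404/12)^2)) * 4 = 328840/214221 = 1.54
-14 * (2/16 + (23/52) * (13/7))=-53/4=-13.25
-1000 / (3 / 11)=-11000 / 3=-3666.67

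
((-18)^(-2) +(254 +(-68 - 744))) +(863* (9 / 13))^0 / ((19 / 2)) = -3434381 / 6156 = -557.89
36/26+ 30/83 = 1884/1079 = 1.75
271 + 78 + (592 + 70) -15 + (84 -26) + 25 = 1079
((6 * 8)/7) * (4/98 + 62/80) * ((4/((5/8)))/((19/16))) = 30.15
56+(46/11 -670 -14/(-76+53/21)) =-609.63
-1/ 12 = -0.08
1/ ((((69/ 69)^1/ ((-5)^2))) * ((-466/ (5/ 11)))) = -0.02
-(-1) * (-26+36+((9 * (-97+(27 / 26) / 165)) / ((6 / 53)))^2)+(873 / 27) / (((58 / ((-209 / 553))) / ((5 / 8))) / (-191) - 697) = 59459525.56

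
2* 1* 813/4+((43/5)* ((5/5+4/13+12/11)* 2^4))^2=111792522437/1022450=109337.89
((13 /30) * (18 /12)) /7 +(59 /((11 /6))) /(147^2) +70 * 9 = 998485307 /1584660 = 630.09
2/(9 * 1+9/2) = 0.15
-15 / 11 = -1.36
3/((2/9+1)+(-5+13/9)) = -9/7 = -1.29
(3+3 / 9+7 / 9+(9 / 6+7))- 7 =101 / 18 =5.61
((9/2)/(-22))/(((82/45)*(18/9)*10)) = -81/14432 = -0.01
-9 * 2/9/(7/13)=-26/7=-3.71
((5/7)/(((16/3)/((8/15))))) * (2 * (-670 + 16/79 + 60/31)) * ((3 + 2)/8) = -4088985/68572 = -59.63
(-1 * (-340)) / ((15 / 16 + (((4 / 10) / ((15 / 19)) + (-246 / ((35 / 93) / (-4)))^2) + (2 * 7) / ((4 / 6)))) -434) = 19992000 / 401949215429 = 0.00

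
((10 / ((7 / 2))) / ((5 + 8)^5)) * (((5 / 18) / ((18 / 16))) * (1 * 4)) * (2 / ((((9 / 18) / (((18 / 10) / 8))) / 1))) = 160 / 23391459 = 0.00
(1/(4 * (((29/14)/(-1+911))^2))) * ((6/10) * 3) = 86847.11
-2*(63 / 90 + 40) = -407 / 5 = -81.40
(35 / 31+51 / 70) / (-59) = -4031 / 128030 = -0.03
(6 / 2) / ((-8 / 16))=-6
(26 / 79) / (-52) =-0.01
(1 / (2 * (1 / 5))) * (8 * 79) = 1580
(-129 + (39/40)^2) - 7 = -216079/1600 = -135.05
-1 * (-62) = 62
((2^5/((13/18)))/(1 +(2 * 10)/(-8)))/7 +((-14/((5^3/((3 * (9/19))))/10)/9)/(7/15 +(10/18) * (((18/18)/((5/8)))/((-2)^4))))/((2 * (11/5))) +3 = -1159149/893893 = -1.30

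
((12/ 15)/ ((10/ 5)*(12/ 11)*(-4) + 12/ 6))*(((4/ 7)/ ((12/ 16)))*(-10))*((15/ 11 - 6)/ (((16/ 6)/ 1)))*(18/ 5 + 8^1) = -23664/ 1295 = -18.27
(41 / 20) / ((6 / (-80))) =-82 / 3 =-27.33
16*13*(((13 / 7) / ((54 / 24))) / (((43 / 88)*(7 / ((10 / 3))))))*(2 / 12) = 27.88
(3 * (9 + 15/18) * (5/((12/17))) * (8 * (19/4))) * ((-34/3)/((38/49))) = -4177495/36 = -116041.53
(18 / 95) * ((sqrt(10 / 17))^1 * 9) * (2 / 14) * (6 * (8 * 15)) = 23328 * sqrt(170) / 2261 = 134.52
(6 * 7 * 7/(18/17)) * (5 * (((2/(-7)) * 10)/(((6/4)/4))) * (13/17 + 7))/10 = -24640/3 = -8213.33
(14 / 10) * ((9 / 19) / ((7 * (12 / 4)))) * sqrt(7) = 3 * sqrt(7) / 95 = 0.08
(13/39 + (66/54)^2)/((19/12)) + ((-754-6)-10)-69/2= -824233/1026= -803.35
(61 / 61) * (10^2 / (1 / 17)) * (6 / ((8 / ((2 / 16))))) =1275 / 8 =159.38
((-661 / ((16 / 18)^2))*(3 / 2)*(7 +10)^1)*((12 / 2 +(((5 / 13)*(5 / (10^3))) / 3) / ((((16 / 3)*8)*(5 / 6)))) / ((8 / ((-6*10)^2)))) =-24536072215557 / 425984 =-57598576.98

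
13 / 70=0.19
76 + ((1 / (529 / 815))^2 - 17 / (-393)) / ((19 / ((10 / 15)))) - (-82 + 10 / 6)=980541213787 / 6268718241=156.42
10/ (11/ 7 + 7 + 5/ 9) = 126/ 115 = 1.10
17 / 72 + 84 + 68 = 10961 / 72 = 152.24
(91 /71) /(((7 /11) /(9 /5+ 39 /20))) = 2145 /284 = 7.55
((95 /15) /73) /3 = 19 /657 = 0.03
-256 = -256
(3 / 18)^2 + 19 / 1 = 685 / 36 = 19.03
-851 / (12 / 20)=-4255 / 3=-1418.33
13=13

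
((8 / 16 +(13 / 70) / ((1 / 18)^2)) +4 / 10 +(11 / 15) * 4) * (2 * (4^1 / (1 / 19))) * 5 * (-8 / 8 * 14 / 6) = -1021516 / 9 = -113501.78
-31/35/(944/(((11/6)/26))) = -341/5154240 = -0.00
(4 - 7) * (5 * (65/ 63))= -15.48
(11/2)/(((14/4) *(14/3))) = 33/98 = 0.34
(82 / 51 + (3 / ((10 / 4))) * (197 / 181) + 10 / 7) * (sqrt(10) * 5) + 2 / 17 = 2 / 17 + 1402994 * sqrt(10) / 64617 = 68.78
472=472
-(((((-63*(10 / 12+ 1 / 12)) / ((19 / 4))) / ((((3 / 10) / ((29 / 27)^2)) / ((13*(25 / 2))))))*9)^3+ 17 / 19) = 1165253078179266896749708 / 3645153819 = 319671853655530.72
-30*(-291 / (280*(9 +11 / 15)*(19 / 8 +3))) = 13095 / 21973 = 0.60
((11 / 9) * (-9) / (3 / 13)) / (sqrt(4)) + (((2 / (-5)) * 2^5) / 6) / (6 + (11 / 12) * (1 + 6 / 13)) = -828659 / 34350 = -24.12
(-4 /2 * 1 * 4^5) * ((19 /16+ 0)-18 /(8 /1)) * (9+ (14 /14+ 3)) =28288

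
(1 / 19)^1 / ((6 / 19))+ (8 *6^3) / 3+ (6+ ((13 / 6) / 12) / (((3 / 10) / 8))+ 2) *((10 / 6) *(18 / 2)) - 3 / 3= 13813 / 18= 767.39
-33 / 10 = -3.30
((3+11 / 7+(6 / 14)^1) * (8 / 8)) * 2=10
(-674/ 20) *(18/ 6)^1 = -1011/ 10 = -101.10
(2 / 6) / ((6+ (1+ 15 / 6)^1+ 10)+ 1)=2 / 123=0.02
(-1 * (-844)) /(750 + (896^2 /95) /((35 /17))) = 200450 /1152973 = 0.17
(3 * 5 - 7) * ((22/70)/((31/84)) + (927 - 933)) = -6384/155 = -41.19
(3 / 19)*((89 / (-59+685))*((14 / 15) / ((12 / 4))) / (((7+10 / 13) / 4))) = 0.00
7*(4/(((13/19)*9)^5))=69330772/21924480357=0.00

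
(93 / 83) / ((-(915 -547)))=-93 / 30544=-0.00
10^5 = 100000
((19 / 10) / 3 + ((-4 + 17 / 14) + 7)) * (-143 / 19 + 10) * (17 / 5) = 40.77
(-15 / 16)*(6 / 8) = -45 / 64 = -0.70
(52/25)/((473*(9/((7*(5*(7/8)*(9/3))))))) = 637/14190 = 0.04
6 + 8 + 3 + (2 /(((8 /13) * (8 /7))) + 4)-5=603 /32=18.84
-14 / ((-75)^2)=-0.00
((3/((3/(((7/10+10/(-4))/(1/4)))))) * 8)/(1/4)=-1152/5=-230.40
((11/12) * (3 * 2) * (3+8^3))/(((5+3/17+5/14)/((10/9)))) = 568.75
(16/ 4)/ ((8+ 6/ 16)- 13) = -32/ 37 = -0.86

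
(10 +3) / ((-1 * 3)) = -13 / 3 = -4.33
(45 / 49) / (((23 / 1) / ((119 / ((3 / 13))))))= 3315 / 161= 20.59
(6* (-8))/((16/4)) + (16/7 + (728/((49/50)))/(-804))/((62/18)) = -168720/14539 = -11.60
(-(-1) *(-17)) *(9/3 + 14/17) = -65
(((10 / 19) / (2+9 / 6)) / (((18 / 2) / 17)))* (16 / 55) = 1088 / 13167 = 0.08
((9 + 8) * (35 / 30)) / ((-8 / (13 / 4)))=-1547 / 192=-8.06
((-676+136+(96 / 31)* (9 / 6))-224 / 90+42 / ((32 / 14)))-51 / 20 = -5825729 / 11160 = -522.02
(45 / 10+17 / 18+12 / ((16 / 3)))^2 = 59.20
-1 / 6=-0.17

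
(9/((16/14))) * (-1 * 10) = -315/4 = -78.75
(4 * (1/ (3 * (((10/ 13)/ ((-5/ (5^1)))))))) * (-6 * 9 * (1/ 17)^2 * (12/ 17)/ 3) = 1872/ 24565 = 0.08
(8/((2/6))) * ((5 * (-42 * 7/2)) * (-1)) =17640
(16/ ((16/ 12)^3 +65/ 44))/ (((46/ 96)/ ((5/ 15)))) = 2.89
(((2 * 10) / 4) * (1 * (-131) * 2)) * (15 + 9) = -31440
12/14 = 6/7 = 0.86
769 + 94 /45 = 34699 /45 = 771.09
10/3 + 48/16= 19/3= 6.33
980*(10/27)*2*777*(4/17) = 20305600/153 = 132716.34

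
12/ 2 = 6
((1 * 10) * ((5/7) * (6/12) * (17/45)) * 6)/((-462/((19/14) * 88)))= -6460/3087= -2.09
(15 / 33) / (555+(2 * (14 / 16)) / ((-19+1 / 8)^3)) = 17214755 / 21019205999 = 0.00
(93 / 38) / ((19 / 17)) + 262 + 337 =434059 / 722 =601.19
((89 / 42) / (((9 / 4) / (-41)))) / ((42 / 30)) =-36490 / 1323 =-27.58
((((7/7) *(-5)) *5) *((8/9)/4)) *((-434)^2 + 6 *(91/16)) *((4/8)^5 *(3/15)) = -7535605/1152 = -6541.32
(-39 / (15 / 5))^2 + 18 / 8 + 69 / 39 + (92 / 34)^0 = 9049 / 52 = 174.02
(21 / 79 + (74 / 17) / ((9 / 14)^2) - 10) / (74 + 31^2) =0.00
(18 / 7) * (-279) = -717.43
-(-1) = 1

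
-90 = -90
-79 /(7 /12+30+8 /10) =-4740 /1883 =-2.52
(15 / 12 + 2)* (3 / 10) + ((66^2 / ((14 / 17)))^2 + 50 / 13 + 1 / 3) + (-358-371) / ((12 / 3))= 2138628957379 / 76440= 27977877.52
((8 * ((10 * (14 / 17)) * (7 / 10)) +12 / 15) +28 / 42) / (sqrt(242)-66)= -12134 / 15895-6067 * sqrt(2) / 47685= -0.94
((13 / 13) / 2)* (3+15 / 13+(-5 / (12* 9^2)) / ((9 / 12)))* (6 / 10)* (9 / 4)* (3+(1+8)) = 39301 / 1170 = 33.59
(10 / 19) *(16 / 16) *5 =50 / 19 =2.63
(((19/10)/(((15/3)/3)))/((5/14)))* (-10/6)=-133/25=-5.32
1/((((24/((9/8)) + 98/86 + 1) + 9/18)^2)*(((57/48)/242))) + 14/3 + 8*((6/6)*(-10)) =-163490434726/2180490825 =-74.98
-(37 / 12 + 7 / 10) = -227 / 60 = -3.78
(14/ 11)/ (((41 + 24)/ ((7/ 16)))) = 49/ 5720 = 0.01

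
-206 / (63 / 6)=-412 / 21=-19.62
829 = 829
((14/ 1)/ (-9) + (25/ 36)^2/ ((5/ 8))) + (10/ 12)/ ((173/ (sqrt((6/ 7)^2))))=-152987/ 196182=-0.78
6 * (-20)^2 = 2400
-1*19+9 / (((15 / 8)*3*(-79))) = -7513 / 395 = -19.02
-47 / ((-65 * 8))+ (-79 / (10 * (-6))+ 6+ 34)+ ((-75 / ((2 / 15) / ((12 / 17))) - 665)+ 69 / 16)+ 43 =-10325183 / 10608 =-973.34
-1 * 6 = -6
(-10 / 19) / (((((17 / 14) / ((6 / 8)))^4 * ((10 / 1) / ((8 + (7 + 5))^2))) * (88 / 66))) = -14586075 / 6347596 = -2.30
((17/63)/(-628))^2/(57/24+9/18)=289/4500266526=0.00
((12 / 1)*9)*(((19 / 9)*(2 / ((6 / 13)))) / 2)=494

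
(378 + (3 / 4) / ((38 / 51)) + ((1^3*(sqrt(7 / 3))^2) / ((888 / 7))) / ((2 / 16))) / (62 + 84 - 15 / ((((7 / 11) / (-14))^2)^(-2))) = 561958036090 / 216392011047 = 2.60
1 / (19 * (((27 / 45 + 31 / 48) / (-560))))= -134400 / 5681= -23.66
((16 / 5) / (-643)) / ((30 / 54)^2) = -1296 / 80375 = -0.02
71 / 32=2.22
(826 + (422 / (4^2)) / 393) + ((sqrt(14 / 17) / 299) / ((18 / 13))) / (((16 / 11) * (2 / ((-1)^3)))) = 2597155 / 3144-11 * sqrt(238) / 225216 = 826.07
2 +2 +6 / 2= 7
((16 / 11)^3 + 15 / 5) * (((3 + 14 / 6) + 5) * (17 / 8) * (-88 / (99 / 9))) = -4262903 / 3993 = -1067.59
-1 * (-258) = 258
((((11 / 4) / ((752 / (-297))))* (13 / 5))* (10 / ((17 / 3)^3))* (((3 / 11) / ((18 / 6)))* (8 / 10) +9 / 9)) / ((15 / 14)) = -0.16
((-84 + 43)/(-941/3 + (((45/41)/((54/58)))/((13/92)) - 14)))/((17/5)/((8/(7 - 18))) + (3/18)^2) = -23601240/854232127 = -0.03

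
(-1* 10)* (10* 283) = -28300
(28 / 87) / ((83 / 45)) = 420 / 2407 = 0.17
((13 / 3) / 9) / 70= 13 / 1890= 0.01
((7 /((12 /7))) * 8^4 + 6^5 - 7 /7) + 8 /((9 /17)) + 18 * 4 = 221287 /9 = 24587.44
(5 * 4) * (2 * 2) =80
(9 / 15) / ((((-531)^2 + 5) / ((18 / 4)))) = 27 / 2819660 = 0.00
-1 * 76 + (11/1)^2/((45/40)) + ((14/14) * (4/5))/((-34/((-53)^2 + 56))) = -5486/153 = -35.86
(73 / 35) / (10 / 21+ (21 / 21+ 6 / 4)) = 0.70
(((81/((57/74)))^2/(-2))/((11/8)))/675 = -591408/99275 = -5.96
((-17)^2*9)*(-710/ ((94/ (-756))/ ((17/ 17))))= 698056380/ 47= 14852263.40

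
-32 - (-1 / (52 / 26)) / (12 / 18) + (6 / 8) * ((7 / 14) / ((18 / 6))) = -249 / 8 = -31.12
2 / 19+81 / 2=1543 / 38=40.61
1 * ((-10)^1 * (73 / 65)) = -146 / 13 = -11.23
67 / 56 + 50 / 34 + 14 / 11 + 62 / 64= 4.91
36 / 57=12 / 19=0.63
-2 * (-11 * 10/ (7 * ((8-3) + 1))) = 110/ 21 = 5.24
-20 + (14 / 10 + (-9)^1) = -138 / 5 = -27.60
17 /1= 17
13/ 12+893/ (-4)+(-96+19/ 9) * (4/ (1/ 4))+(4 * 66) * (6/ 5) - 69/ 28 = -1776667/ 1260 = -1410.05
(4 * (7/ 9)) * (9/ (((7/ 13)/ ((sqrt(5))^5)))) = 1300 * sqrt(5) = 2906.89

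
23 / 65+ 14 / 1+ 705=46758 / 65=719.35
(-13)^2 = 169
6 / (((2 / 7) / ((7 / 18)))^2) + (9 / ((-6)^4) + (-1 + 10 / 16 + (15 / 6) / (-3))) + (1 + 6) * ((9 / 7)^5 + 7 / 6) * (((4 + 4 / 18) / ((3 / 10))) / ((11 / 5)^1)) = 7512888539 / 34228656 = 219.49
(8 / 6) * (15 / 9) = 20 / 9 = 2.22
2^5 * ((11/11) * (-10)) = -320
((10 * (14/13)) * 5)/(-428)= -175/1391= -0.13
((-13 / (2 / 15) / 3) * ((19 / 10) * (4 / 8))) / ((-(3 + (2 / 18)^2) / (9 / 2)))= 180063 / 3904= 46.12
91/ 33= 2.76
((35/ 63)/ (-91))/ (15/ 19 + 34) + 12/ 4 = 1623982/ 541359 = 3.00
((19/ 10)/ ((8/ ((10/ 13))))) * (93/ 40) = 1767/ 4160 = 0.42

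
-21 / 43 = -0.49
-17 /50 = -0.34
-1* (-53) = 53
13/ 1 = 13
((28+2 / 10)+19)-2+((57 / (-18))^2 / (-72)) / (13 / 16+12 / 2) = 3988903 / 88290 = 45.18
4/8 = 0.50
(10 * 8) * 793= 63440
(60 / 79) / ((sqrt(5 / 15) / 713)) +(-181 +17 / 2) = -345 / 2 +42780 * sqrt(3) / 79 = 765.44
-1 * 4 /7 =-4 /7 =-0.57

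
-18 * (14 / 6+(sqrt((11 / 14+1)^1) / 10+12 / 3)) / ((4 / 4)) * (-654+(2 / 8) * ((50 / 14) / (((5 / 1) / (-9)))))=76316.18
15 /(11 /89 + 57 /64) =85440 /5777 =14.79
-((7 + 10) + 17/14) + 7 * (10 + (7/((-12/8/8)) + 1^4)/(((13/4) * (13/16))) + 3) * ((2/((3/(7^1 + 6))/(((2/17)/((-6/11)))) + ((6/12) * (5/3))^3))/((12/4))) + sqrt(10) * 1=-30377055/2761486 + sqrt(10)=-7.84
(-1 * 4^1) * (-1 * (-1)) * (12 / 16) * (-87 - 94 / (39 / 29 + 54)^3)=359705543441 / 1378173375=261.00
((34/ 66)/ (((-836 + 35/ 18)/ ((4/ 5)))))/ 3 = -136/ 825715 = -0.00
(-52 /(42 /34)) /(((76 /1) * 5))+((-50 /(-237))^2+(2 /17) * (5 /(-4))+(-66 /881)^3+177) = 153523007275747893463 /868410327452826690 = 176.79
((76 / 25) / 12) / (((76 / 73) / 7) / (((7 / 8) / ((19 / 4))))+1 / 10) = 135926 / 486855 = 0.28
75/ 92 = 0.82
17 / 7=2.43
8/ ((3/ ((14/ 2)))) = 56/ 3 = 18.67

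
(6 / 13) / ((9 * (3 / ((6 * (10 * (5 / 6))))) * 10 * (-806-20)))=-5 / 48321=-0.00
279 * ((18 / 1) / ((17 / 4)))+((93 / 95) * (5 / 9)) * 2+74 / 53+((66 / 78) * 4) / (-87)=22925904596 / 19361589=1184.09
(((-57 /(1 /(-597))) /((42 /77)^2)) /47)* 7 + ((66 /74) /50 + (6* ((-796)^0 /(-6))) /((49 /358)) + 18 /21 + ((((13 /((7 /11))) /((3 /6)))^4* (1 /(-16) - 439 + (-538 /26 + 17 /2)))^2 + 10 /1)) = 1585154255367302990622775708177 /1002498893900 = 1581202996843828229.01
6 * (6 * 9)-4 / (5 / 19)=1544 / 5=308.80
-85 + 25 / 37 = -84.32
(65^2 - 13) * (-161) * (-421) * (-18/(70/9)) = -3303568476/5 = -660713695.20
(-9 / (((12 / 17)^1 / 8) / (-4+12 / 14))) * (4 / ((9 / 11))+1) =39644 / 21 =1887.81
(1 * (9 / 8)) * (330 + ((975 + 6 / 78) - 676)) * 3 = 110403 / 52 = 2123.13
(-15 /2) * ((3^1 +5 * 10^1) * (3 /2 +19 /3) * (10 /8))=-62275 /16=-3892.19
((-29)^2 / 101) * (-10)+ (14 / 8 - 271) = -142417 / 404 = -352.52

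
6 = 6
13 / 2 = 6.50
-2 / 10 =-1 / 5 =-0.20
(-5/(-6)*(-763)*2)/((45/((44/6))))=-16786/81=-207.23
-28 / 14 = -2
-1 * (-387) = 387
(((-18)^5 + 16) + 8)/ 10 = -188954.40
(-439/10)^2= 192721/100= 1927.21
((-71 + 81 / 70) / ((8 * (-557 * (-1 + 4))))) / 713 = 4889 / 667196880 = 0.00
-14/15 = -0.93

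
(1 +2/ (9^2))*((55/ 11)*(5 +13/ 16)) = 12865/ 432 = 29.78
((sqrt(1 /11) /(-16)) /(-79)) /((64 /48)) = 3*sqrt(11) /55616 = 0.00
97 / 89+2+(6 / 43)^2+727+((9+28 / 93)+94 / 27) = 102324117401 / 137737557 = 742.89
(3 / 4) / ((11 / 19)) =57 / 44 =1.30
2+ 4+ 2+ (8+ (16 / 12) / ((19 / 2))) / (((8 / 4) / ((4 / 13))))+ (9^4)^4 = 1373087959939221037 / 741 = 1853020188851850.25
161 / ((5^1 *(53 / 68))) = 10948 / 265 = 41.31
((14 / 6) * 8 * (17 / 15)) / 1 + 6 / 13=12646 / 585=21.62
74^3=405224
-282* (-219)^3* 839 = 2485097392482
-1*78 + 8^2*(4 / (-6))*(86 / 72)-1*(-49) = -2159 / 27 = -79.96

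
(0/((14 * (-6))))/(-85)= 0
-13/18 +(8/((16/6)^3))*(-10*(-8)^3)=38867/18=2159.28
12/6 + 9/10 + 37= 399/10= 39.90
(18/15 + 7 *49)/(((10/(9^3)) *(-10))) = -1254609/500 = -2509.22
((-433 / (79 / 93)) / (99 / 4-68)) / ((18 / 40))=1073840 / 41001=26.19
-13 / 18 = -0.72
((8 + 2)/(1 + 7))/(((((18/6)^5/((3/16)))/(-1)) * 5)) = -1/5184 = -0.00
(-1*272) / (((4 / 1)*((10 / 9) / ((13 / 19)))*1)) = -3978 / 95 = -41.87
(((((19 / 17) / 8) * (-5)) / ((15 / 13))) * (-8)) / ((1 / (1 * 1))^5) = 247 / 51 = 4.84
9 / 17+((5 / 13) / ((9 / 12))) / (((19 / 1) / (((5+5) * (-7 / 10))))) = 4289 / 12597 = 0.34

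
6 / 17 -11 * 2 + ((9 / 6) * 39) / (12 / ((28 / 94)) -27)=-18175 / 1054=-17.24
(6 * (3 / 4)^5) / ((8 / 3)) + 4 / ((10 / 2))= 27319 / 20480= 1.33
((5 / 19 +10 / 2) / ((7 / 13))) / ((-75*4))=-13 / 399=-0.03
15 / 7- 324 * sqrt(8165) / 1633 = 15 / 7- 324 * sqrt(8165) / 1633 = -15.79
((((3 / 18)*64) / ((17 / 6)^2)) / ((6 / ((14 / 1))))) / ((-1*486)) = -448 / 70227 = -0.01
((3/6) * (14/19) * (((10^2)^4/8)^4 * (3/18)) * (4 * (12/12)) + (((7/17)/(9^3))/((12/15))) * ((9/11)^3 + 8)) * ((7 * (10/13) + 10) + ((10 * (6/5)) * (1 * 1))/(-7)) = 81973262483130904183535760000.00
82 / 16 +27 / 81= 131 / 24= 5.46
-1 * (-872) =872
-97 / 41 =-2.37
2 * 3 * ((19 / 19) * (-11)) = -66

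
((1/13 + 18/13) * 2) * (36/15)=456/65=7.02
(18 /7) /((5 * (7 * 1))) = 18 /245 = 0.07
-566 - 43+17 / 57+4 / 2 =-34582 / 57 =-606.70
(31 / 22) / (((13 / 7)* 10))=217 / 2860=0.08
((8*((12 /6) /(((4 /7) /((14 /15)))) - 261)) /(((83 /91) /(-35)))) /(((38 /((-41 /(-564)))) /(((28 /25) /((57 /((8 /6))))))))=11308452064 /2851728525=3.97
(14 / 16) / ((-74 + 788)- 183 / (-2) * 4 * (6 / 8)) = 7 / 7908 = 0.00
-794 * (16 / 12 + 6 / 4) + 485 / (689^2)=-3203890574 / 1424163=-2249.67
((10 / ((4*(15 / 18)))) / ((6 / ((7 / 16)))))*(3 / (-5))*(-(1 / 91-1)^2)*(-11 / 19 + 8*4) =725355 / 179816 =4.03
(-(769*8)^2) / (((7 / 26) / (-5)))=4920123520 / 7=702874788.57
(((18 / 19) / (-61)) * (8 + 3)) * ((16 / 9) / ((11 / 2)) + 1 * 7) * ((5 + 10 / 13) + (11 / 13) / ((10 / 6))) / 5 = -23664 / 15067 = -1.57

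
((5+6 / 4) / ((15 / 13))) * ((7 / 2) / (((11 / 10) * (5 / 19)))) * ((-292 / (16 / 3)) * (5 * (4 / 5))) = -1640821 / 110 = -14916.55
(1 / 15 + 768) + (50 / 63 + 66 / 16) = 1947923 / 2520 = 772.99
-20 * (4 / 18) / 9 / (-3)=40 / 243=0.16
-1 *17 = -17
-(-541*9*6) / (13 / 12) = 350568 / 13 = 26966.77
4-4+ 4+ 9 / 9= 5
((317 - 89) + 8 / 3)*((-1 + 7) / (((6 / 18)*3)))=1384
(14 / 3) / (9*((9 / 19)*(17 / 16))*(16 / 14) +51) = 3724 / 44829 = 0.08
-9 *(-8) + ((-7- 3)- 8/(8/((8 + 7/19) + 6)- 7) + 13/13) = 113001/1759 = 64.24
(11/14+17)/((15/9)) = 10.67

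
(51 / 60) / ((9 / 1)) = 17 / 180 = 0.09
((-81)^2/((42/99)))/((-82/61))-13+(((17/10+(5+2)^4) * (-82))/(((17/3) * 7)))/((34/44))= -29768901733/1658860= -17945.40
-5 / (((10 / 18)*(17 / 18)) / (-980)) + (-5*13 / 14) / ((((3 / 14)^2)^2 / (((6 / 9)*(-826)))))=5047640920 / 4131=1221893.23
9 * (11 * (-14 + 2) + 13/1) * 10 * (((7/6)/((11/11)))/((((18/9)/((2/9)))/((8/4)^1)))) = -8330/3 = -2776.67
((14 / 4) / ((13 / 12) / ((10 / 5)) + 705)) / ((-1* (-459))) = 4 / 370107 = 0.00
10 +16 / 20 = 54 / 5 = 10.80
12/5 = 2.40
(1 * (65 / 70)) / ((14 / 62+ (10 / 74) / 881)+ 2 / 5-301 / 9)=-591146595 / 20892884306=-0.03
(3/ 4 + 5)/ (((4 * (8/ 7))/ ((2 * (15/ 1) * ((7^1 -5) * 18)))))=21735/ 16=1358.44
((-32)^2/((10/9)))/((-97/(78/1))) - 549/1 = -625689/485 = -1290.08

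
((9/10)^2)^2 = 6561/10000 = 0.66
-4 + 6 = 2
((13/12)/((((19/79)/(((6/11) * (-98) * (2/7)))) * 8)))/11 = -0.78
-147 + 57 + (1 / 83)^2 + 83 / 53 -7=-34844509 / 365117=-95.43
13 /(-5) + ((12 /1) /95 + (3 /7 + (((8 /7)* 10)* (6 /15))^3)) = 609264 /6517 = 93.49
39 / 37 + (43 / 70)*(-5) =-1045 / 518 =-2.02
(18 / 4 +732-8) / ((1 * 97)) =1457 / 194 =7.51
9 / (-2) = -9 / 2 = -4.50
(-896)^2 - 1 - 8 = 802807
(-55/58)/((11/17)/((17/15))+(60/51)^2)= -3179/6554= -0.49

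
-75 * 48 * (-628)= 2260800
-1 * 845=-845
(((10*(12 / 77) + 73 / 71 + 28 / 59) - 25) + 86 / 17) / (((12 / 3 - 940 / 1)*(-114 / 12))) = -23139938 / 12189600423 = -0.00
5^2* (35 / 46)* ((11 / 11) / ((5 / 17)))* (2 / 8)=2975 / 184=16.17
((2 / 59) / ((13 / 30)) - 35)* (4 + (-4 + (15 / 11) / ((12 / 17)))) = -206975 / 3068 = -67.46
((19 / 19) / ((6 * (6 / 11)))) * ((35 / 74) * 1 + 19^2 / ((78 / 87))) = 123.18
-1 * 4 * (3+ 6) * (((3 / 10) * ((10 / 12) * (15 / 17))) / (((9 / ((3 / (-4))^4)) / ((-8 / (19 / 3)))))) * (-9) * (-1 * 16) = 32805 / 646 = 50.78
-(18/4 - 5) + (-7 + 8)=3/2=1.50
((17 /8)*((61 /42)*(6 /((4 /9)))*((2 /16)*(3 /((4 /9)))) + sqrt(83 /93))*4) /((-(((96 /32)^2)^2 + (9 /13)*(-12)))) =-121329 /62720-221*sqrt(7719) /175770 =-2.04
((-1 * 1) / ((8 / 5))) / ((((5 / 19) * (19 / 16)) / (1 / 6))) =-1 / 3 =-0.33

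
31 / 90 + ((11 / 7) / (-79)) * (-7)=3439 / 7110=0.48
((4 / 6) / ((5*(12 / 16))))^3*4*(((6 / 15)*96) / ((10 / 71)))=6.13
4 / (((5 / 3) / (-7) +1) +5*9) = 84 / 961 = 0.09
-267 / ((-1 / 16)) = 4272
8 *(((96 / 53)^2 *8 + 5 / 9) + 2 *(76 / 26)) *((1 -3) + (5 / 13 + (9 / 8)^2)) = -1040821349 / 11393304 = -91.35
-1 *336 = -336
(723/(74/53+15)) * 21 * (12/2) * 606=2925885564/869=3366956.92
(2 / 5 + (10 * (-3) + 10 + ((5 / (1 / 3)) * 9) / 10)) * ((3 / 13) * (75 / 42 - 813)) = 2078331 / 1820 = 1141.94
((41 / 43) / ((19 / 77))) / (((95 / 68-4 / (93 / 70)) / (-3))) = 59894604 / 8337485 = 7.18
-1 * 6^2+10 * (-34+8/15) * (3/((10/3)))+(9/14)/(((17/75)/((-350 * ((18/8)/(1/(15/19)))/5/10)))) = -4812249/12920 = -372.47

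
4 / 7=0.57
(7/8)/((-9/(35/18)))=-245/1296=-0.19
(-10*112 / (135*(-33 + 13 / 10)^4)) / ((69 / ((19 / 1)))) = -42560000 / 18812646882423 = -0.00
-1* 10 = -10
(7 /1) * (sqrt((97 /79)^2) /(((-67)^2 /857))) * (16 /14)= 665032 /354631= 1.88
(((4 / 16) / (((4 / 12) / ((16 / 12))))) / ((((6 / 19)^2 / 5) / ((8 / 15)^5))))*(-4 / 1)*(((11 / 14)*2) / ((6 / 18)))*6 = -260243456 / 1063125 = -244.79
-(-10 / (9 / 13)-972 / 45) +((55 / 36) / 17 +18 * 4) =110297 / 1020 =108.13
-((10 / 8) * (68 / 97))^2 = -7225 / 9409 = -0.77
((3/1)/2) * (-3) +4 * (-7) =-65/2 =-32.50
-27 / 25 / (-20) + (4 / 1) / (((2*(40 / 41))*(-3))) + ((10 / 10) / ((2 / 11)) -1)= 2903 / 750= 3.87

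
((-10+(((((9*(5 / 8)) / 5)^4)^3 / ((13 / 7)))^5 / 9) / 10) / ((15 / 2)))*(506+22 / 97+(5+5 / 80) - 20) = -40826793361793086793254159294418119019494293465146087538908270111137 / 66232166501889230127582284456300178633834231569535445998187315200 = -616.42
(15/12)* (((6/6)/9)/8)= 5/288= 0.02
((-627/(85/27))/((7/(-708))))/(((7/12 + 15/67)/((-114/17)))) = -1692703008/10115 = -167345.82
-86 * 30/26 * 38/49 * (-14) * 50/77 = 4902000/7007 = 699.59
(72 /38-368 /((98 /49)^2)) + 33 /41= -69565 /779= -89.30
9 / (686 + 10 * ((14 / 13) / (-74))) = 0.01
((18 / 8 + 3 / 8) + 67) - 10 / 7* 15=2699 / 56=48.20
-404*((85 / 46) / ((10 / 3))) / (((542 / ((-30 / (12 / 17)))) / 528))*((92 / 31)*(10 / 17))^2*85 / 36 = 17376040000 / 260431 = 66720.32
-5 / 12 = -0.42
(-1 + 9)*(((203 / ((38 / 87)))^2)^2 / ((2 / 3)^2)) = 839845270286.08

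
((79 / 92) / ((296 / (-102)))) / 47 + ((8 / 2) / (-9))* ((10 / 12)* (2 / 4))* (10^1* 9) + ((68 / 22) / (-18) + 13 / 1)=-243580631 / 63355248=-3.84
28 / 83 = 0.34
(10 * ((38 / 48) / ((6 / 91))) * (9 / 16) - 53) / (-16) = -1861 / 2048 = -0.91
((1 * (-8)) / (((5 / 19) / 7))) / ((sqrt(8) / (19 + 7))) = -6916 * sqrt(2) / 5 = -1956.14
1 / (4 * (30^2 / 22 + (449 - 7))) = 11 / 21248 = 0.00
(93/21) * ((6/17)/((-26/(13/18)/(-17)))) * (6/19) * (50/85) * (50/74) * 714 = 46500/703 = 66.15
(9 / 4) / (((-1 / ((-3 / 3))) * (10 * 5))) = 9 / 200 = 0.04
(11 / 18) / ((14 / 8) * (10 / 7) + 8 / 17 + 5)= 187 / 2439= 0.08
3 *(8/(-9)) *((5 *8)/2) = -160/3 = -53.33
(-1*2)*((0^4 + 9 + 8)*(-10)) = 340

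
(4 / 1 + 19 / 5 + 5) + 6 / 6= 69 / 5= 13.80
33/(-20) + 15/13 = -129/260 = -0.50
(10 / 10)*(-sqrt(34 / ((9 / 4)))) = -2*sqrt(34) / 3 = -3.89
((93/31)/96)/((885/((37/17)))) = 37/481440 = 0.00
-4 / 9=-0.44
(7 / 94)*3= 21 / 94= 0.22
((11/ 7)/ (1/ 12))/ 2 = 66/ 7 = 9.43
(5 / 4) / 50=1 / 40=0.02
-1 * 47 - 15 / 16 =-767 / 16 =-47.94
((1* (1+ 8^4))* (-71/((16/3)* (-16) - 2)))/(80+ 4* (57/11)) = 9599271/290296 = 33.07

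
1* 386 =386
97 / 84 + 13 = 1189 / 84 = 14.15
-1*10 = -10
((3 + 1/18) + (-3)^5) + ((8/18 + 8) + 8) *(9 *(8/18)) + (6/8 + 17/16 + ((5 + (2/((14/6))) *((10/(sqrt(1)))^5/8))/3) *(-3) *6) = -64488.07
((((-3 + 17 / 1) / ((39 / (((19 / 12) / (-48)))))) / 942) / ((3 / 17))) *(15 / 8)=-11305 / 84644352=-0.00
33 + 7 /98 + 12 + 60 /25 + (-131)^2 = 1204593 /70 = 17208.47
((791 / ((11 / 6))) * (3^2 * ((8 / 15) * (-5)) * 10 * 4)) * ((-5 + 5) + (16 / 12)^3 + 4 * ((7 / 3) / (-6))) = -1012480 / 3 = -337493.33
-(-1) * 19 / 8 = 19 / 8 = 2.38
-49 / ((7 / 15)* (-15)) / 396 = 7 / 396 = 0.02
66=66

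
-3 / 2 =-1.50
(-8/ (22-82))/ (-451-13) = -1/ 3480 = -0.00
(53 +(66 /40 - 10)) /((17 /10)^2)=4465 /289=15.45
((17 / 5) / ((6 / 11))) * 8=49.87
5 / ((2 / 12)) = 30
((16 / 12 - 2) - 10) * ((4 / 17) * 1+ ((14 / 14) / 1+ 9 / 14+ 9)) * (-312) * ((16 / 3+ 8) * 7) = 57441280 / 17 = 3378898.82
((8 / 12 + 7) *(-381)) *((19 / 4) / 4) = -3468.69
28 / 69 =0.41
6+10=16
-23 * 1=-23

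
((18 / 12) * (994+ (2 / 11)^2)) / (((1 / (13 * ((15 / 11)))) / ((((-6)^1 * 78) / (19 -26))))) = 16464855420 / 9317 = 1767184.22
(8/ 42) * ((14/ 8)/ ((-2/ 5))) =-5/ 6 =-0.83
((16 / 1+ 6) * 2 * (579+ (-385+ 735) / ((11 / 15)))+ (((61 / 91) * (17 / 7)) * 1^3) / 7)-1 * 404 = 205436085 / 4459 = 46072.23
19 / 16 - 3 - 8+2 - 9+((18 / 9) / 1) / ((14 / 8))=-1755 / 112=-15.67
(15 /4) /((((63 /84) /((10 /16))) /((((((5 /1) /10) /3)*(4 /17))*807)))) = 6725 /68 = 98.90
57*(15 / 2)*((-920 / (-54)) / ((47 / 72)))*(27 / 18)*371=291828600 / 47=6209119.15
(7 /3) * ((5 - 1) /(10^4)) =7 /7500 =0.00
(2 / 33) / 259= 2 / 8547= 0.00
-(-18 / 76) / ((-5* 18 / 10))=-1 / 38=-0.03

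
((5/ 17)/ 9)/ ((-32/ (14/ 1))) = -35/ 2448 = -0.01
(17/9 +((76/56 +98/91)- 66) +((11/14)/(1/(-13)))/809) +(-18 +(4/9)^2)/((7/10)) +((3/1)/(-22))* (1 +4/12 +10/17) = -97442288512/1115106993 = -87.38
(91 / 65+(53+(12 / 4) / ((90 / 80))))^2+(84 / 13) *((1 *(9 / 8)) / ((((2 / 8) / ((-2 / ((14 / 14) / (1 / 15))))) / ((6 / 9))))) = 3254.02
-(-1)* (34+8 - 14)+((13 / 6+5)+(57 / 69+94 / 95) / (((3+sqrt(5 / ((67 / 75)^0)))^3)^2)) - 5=633547 / 18240 - 35703* sqrt(5) / 17480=30.17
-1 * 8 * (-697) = 5576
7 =7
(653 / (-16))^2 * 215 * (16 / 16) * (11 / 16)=1008457285 / 4096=246205.39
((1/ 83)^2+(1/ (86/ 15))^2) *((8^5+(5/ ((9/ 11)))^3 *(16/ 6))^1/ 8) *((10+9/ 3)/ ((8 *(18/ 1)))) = 184735440248671/ 16045910384832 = 11.51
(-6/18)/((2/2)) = -1/3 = -0.33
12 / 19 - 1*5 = -83 / 19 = -4.37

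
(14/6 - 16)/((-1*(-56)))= -41/168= -0.24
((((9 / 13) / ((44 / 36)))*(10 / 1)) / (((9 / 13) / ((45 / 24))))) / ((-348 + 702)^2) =75 / 612656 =0.00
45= 45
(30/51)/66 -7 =-6.99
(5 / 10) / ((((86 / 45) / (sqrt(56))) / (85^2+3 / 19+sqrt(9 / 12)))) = 14147.43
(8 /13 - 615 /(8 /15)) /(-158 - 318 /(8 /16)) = 119861 /82576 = 1.45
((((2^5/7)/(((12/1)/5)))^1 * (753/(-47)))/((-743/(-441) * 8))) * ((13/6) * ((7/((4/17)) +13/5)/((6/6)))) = -44334381/279368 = -158.70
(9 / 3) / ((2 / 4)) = 6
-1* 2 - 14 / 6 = -13 / 3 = -4.33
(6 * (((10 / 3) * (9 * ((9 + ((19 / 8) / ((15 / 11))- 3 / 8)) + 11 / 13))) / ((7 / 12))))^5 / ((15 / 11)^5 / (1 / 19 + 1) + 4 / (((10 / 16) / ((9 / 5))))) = 5537079833840330388635172284006400 / 178661357911312003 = 30992039345122140.41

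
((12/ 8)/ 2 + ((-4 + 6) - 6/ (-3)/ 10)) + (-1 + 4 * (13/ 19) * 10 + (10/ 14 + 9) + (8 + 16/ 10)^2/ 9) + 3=695227/ 13300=52.27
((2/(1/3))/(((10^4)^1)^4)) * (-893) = -2679/5000000000000000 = -0.00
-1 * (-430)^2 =-184900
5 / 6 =0.83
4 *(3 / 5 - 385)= -7688 / 5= -1537.60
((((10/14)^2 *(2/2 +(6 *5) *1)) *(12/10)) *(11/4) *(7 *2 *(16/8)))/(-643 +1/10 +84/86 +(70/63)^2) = -356310900/156206309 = -2.28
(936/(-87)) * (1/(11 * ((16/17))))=-663/638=-1.04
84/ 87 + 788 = 22880/ 29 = 788.97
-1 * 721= -721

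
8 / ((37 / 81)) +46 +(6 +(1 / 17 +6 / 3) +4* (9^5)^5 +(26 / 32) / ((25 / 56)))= 90311566851635055667299632389 / 31450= 2871591950767410355081069.00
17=17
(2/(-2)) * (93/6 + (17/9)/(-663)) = -10879/702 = -15.50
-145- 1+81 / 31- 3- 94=-7452 / 31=-240.39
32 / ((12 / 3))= 8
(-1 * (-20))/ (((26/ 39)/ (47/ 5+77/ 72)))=3769/ 12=314.08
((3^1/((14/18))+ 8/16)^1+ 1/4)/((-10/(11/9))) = -0.56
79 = 79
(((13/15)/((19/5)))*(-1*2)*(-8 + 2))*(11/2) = 286/19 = 15.05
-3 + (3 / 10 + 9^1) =63 / 10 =6.30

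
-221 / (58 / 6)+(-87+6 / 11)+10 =-31682 / 319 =-99.32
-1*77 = -77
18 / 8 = 9 / 4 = 2.25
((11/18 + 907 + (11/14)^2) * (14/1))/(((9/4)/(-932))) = -2986342360/567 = -5266917.74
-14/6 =-7/3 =-2.33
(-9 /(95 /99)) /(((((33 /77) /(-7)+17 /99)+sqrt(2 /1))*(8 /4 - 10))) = -289590147 /4443825070+20967191091*sqrt(2) /35550600560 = 0.77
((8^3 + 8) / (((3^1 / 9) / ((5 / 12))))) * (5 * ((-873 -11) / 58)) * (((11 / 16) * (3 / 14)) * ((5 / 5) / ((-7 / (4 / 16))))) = 11851125 / 45472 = 260.62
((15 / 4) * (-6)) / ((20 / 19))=-171 / 8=-21.38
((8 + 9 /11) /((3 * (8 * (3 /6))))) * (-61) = -5917 /132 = -44.83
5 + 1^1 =6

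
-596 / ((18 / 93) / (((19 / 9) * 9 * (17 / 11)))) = -2983874 / 33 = -90420.42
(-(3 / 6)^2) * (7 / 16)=-7 / 64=-0.11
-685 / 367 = -1.87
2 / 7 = 0.29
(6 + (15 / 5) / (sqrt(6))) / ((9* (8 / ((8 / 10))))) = 0.08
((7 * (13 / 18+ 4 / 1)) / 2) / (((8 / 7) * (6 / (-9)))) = -4165 / 192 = -21.69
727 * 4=2908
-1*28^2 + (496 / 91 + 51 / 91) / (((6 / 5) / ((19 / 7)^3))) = -128066587 / 187278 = -683.83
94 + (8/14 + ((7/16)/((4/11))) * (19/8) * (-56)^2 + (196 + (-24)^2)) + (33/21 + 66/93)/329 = 5612891023/571144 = 9827.45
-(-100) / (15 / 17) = 340 / 3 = 113.33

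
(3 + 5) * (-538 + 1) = -4296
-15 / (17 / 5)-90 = -94.41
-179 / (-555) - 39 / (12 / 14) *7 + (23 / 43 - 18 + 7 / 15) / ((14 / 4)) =-107928949 / 334110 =-323.03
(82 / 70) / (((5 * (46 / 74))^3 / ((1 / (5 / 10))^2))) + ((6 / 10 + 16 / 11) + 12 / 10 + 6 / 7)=2498923137 / 585536875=4.27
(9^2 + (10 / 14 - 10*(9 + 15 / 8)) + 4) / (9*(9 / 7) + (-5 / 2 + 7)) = -43 / 30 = -1.43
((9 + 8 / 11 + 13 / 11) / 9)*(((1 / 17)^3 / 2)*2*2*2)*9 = 480 / 54043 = 0.01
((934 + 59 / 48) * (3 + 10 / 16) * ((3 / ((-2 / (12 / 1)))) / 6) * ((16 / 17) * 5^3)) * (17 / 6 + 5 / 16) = -24572211125 / 6528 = -3764125.48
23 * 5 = 115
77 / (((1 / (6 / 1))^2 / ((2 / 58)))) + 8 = 3004 / 29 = 103.59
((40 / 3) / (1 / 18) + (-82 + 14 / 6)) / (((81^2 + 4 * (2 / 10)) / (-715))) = -17.47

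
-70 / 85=-14 / 17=-0.82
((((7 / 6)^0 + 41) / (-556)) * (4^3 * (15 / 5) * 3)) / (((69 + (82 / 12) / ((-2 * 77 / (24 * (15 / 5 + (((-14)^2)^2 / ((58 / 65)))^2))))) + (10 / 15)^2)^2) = -2054330165476512 / 183954115930916034110428032621739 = -0.00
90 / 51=30 / 17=1.76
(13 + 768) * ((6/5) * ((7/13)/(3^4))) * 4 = 24.92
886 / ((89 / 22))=19492 / 89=219.01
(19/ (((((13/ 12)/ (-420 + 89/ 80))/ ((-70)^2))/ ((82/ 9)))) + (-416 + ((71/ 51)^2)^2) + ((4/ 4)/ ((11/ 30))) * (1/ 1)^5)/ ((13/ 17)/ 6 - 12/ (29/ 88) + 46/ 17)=18403549605582584530/ 1884218976783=9767203.19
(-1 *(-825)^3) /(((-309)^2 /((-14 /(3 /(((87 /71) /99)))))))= -339.69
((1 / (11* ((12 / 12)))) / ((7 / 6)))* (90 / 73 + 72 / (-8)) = -486 / 803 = -0.61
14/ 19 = 0.74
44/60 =11/15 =0.73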